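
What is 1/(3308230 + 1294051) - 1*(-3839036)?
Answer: 17668322441117/4602281 ≈ 3.8390e+6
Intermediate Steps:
1/(3308230 + 1294051) - 1*(-3839036) = 1/4602281 + 3839036 = 17668322441117/4602281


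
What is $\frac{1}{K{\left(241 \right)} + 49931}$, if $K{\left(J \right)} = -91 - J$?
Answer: $\frac{1}{49599} \approx 2.0162 \cdot 10^{-5}$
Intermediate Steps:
$\frac{1}{K{\left(241 \right)} + 49931} = \frac{1}{\left(-91 - 241\right) + 49931} = \frac{1}{-332 + 49931} = \frac{1}{49599}$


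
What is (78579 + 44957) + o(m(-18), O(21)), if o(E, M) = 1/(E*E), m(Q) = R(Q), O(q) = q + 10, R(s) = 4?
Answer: 1976577/16 ≈ 1.2354e+5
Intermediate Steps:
O(q) = 10 + q
m(Q) = 4
o(E, M) = E**(-2) (o(E, M) = 1/(E**2) = E**(-2))
(78579 + 44957) + o(m(-18), O(21)) = (78579 + 44957) + 4**(-2) = 123536 + 1/16 = 1976577/16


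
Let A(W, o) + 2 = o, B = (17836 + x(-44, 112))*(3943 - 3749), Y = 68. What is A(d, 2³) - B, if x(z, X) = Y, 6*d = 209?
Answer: -3473370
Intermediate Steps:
d = 209/6 (d = (⅙)*209 = 209/6 ≈ 34.833)
x(z, X) = 68
B = 3473376 (B = (17836 + 68)*(3943 - 3749) = 17904*194 = 3473376)
A(W, o) = -2 + o
A(d, 2³) - B = (-2 + 2³) - 1*3473376 = (-2 + 8) - 3473376 = 6 - 3473376 = -3473370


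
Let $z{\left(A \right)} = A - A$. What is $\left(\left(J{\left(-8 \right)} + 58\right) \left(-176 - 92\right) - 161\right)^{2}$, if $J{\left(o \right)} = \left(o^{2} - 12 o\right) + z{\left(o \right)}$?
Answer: $3432202225$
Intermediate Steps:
$z{\left(A \right)} = 0$
$J{\left(o \right)} = o^{2} - 12 o$ ($J{\left(o \right)} = \left(o^{2} - 12 o\right) + 0 = o^{2} - 12 o$)
$\left(\left(J{\left(-8 \right)} + 58\right) \left(-176 - 92\right) - 161\right)^{2} = \left(\left(- 8 \left(-12 - 8\right) + 58\right) \left(-176 - 92\right) - 161\right)^{2} = \left(\left(\left(-8\right) \left(-20\right) + 58\right) \left(-268\right) - 161\right)^{2} = \left(\left(160 + 58\right) \left(-268\right) - 161\right)^{2} = \left(218 \left(-268\right) - 161\right)^{2} = \left(-58424 - 161\right)^{2} = \left(-58585\right)^{2} = 3432202225$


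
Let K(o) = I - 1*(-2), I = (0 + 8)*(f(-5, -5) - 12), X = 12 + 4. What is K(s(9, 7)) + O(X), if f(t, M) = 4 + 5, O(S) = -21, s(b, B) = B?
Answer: -43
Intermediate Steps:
X = 16
f(t, M) = 9
I = -24 (I = (0 + 8)*(9 - 12) = 8*(-3) = -24)
K(o) = -22 (K(o) = -24 - 1*(-2) = -24 + 2 = -22)
K(s(9, 7)) + O(X) = -22 - 21 = -43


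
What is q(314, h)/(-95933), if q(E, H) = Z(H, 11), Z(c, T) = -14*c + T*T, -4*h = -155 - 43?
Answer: 572/95933 ≈ 0.0059625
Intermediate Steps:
h = 99/2 (h = -(-155 - 43)/4 = -1/4*(-198) = 99/2 ≈ 49.500)
Z(c, T) = T**2 - 14*c (Z(c, T) = -14*c + T**2 = T**2 - 14*c)
q(E, H) = 121 - 14*H (q(E, H) = 11**2 - 14*H = 121 - 14*H)
q(314, h)/(-95933) = (121 - 14*99/2)/(-95933) = (121 - 693)*(-1/95933) = -572*(-1/95933) = 572/95933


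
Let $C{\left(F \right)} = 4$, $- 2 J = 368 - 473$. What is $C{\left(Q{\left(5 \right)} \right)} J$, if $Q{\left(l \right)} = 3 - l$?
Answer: $210$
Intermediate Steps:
$J = \frac{105}{2}$ ($J = - \frac{368 - 473}{2} = \left(- \frac{1}{2}\right) \left(-105\right) = \frac{105}{2} \approx 52.5$)
$C{\left(Q{\left(5 \right)} \right)} J = 4 \cdot \frac{105}{2} = 210$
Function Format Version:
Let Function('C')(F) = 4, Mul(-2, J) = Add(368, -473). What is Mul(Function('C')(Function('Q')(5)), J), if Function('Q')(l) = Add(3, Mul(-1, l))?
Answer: 210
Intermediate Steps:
J = Rational(105, 2) (J = Mul(Rational(-1, 2), Add(368, -473)) = Mul(Rational(-1, 2), -105) = Rational(105, 2) ≈ 52.500)
Mul(Function('C')(Function('Q')(5)), J) = Mul(4, Rational(105, 2)) = 210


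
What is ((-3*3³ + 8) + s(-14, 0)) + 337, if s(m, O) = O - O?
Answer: 264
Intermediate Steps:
s(m, O) = 0
((-3*3³ + 8) + s(-14, 0)) + 337 = ((-3*3³ + 8) + 0) + 337 = ((-3*27 + 8) + 0) + 337 = ((-81 + 8) + 0) + 337 = (-73 + 0) + 337 = -73 + 337 = 264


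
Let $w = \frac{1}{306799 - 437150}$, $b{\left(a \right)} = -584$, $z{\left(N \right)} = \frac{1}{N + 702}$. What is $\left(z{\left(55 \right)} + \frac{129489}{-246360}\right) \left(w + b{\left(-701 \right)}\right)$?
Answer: $\frac{496217228198187}{1620649811768} \approx 306.18$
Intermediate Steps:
$z{\left(N \right)} = \frac{1}{702 + N}$
$w = - \frac{1}{130351}$ ($w = \frac{1}{-130351} = - \frac{1}{130351} \approx -7.6716 \cdot 10^{-6}$)
$\left(z{\left(55 \right)} + \frac{129489}{-246360}\right) \left(w + b{\left(-701 \right)}\right) = \left(\frac{1}{702 + 55} + \frac{129489}{-246360}\right) \left(- \frac{1}{130351} - 584\right) = \left(\frac{1}{757} + 129489 \left(- \frac{1}{246360}\right)\right) \left(- \frac{76124985}{130351}\right) = \left(\frac{1}{757} - \frac{43163}{82120}\right) \left(- \frac{76124985}{130351}\right) = \left(- \frac{32592271}{62164840}\right) \left(- \frac{76124985}{130351}\right) = \frac{496217228198187}{1620649811768}$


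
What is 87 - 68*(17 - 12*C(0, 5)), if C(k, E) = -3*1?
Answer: -3517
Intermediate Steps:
C(k, E) = -3
87 - 68*(17 - 12*C(0, 5)) = 87 - 68*(17 - 12*(-3)) = 87 - 68*(17 + 36) = 87 - 68*53 = 87 - 3604 = -3517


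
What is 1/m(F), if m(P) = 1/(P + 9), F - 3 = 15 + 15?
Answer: 42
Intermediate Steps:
F = 33 (F = 3 + (15 + 15) = 3 + 30 = 33)
m(P) = 1/(9 + P)
1/m(F) = 1/(1/(9 + 33)) = 1/(1/42) = 42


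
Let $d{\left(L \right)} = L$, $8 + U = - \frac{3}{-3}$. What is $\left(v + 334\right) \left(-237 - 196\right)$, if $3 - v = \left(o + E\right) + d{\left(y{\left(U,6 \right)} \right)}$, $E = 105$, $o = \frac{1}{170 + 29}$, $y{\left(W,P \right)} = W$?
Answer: $- \frac{20593480}{199} \approx -1.0348 \cdot 10^{5}$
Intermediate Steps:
$U = -7$ ($U = -8 - \frac{3}{-3} = -8 - -1 = -8 + 1 = -7$)
$o = \frac{1}{199} \approx 0.0050251$
$v = - \frac{18906}{199}$ ($v = 3 - \left(\left(\frac{1}{199} + 105\right) - 7\right) = 3 - \left(\frac{20896}{199} - 7\right) = 3 - \frac{19503}{199} = - \frac{18906}{199} \approx -95.005$)
$\left(v + 334\right) \left(-237 - 196\right) = \left(- \frac{18906}{199} + 334\right) \left(-237 - 196\right) = \frac{47560}{199} \left(-433\right) = - \frac{20593480}{199}$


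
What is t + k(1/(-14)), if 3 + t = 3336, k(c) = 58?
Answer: 3391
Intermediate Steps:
t = 3333 (t = -3 + 3336 = 3333)
t + k(1/(-14)) = 3333 + 58 = 3391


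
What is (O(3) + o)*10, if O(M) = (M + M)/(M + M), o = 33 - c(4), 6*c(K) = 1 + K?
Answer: 995/3 ≈ 331.67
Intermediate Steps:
c(K) = 1/6 + K/6 (c(K) = (1 + K)/6 = 1/6 + K/6)
o = 193/6 (o = 33 - (1/6 + (1/6)*4) = 33 - (1/6 + 2/3) = 33 - 1*5/6 = 33 - 5/6 = 193/6 ≈ 32.167)
O(M) = 1 (O(M) = (2*M)/((2*M)) = (2*M)*(1/(2*M)) = 1)
(O(3) + o)*10 = (1 + 193/6)*10 = (199/6)*10 = 995/3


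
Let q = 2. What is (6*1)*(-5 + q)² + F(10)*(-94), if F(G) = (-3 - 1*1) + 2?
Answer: 242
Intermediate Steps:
F(G) = -2 (F(G) = (-3 - 1) + 2 = -4 + 2 = -2)
(6*1)*(-5 + q)² + F(10)*(-94) = (6*1)*(-5 + 2)² - 2*(-94) = 6*(-3)² + 188 = 6*9 + 188 = 54 + 188 = 242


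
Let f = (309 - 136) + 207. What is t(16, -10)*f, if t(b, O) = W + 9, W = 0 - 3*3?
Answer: 0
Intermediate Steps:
f = 380 (f = 173 + 207 = 380)
W = -9 (W = 0 - 9 = -9)
t(b, O) = 0 (t(b, O) = -9 + 9 = 0)
t(16, -10)*f = 0*380 = 0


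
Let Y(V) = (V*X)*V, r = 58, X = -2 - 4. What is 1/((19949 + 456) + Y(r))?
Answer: 1/221 ≈ 0.0045249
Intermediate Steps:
X = -6
Y(V) = -6*V² (Y(V) = (V*(-6))*V = (-6*V)*V = -6*V²)
1/((19949 + 456) + Y(r)) = 1/((19949 + 456) - 6*58²) = 1/(20405 - 6*3364) = 1/(20405 - 20184) = 1/221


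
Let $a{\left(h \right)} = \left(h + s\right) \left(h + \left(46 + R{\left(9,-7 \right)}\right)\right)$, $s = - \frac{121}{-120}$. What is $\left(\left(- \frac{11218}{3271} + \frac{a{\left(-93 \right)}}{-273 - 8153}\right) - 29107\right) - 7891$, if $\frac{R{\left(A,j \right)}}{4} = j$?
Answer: $- \frac{8158683758653}{220491568} \approx -37002.0$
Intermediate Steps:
$R{\left(A,j \right)} = 4 j$
$s = \frac{121}{120}$ ($s = \left(-121\right) \left(- \frac{1}{120}\right) = \frac{121}{120} \approx 1.0083$)
$a{\left(h \right)} = \left(18 + h\right) \left(\frac{121}{120} + h\right)$ ($a{\left(h \right)} = \left(h + \frac{121}{120}\right) \left(h + \left(46 + 4 \left(-7\right)\right)\right) = \left(\frac{121}{120} + h\right) \left(h + \left(46 - 28\right)\right) = \left(\frac{121}{120} + h\right) \left(h + 18\right) = \left(\frac{121}{120} + h\right) \left(18 + h\right) = \left(18 + h\right) \left(\frac{121}{120} + h\right)$)
$\left(\left(- \frac{11218}{3271} + \frac{a{\left(-93 \right)}}{-273 - 8153}\right) - 29107\right) - 7891 = \left(\left(- \frac{11218}{3271} + \frac{\frac{363}{20} + \left(-93\right)^{2} + \frac{2281}{120} \left(-93\right)}{-273 - 8153}\right) - 29107\right) - 7891 = \left(\left(\left(-11218\right) \frac{1}{3271} + \frac{\frac{363}{20} + 8649 - \frac{70711}{40}}{-273 - 8153}\right) - 29107\right) - 7891 = \left(\left(- \frac{11218}{3271} + \frac{55195}{8 \left(-8426\right)}\right) - 29107\right) - 7891 = \left(\left(- \frac{11218}{3271} + \frac{55195}{8} \left(- \frac{1}{8426}\right)\right) - 29107\right) - 7891 = \left(\left(- \frac{11218}{3271} - \frac{55195}{67408}\right) - 29107\right) - 7891 = \left(- \frac{936725789}{220491568} - 29107\right) - 7891 = - \frac{6418784795565}{220491568} - 7891 = - \frac{8158683758653}{220491568}$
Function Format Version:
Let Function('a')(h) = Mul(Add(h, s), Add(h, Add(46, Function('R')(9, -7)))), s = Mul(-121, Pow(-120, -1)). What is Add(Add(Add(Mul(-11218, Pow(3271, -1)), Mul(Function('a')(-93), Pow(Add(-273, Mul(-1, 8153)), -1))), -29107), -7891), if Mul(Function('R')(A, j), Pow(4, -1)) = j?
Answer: Rational(-8158683758653, 220491568) ≈ -37002.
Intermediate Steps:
Function('R')(A, j) = Mul(4, j)
s = Rational(121, 120) (s = Mul(-121, Rational(-1, 120)) = Rational(121, 120) ≈ 1.0083)
Function('a')(h) = Mul(Add(18, h), Add(Rational(121, 120), h)) (Function('a')(h) = Mul(Add(h, Rational(121, 120)), Add(h, Add(46, Mul(4, -7)))) = Mul(Add(Rational(121, 120), h), Add(h, Add(46, -28))) = Mul(Add(Rational(121, 120), h), Add(h, 18)) = Mul(Add(Rational(121, 120), h), Add(18, h)) = Mul(Add(18, h), Add(Rational(121, 120), h)))
Add(Add(Add(Mul(-11218, Pow(3271, -1)), Mul(Function('a')(-93), Pow(Add(-273, Mul(-1, 8153)), -1))), -29107), -7891) = Add(Add(Add(Mul(-11218, Pow(3271, -1)), Mul(Add(Rational(363, 20), Pow(-93, 2), Mul(Rational(2281, 120), -93)), Pow(Add(-273, Mul(-1, 8153)), -1))), -29107), -7891) = Add(Add(Add(Mul(-11218, Rational(1, 3271)), Mul(Add(Rational(363, 20), 8649, Rational(-70711, 40)), Pow(Add(-273, -8153), -1))), -29107), -7891) = Add(Add(Add(Rational(-11218, 3271), Mul(Rational(55195, 8), Pow(-8426, -1))), -29107), -7891) = Add(Add(Add(Rational(-11218, 3271), Mul(Rational(55195, 8), Rational(-1, 8426))), -29107), -7891) = Add(Add(Add(Rational(-11218, 3271), Rational(-55195, 67408)), -29107), -7891) = Add(Add(Rational(-936725789, 220491568), -29107), -7891) = Add(Rational(-6418784795565, 220491568), -7891) = Rational(-8158683758653, 220491568)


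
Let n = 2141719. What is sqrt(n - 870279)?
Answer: 4*sqrt(79465) ≈ 1127.6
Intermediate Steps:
sqrt(n - 870279) = sqrt(2141719 - 870279) = sqrt(1271440) = 4*sqrt(79465)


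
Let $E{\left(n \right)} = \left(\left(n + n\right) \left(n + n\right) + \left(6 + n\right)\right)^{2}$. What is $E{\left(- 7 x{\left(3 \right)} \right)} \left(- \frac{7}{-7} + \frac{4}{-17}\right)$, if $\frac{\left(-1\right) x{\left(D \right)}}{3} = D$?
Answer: $\frac{3305159325}{17} \approx 1.9442 \cdot 10^{8}$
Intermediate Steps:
$x{\left(D \right)} = - 3 D$
$E{\left(n \right)} = \left(6 + n + 4 n^{2}\right)^{2}$ ($E{\left(n \right)} = \left(2 n 2 n + \left(6 + n\right)\right)^{2} = \left(4 n^{2} + \left(6 + n\right)\right)^{2} = \left(6 + n + 4 n^{2}\right)^{2}$)
$E{\left(- 7 x{\left(3 \right)} \right)} \left(- \frac{7}{-7} + \frac{4}{-17}\right) = \left(6 - 7 \left(\left(-3\right) 3\right) + 4 \left(- 7 \left(\left(-3\right) 3\right)\right)^{2}\right)^{2} \left(- \frac{7}{-7} + \frac{4}{-17}\right) = \left(6 - -63 + 4 \left(\left(-7\right) \left(-9\right)\right)^{2}\right)^{2} \left(\left(-7\right) \left(- \frac{1}{7}\right) + 4 \left(- \frac{1}{17}\right)\right) = \left(6 + 63 + 4 \cdot 63^{2}\right)^{2} \left(1 - \frac{4}{17}\right) = \left(6 + 63 + 4 \cdot 3969\right)^{2} \cdot \frac{13}{17} = \left(6 + 63 + 15876\right)^{2} \cdot \frac{13}{17} = 15945^{2} \cdot \frac{13}{17} = 254243025 \cdot \frac{13}{17} = \frac{3305159325}{17}$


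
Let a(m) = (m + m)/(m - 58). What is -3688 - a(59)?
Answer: -3806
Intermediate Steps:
a(m) = 2*m/(-58 + m) (a(m) = (2*m)/(-58 + m) = 2*m/(-58 + m))
-3688 - a(59) = -3688 - 2*59/(-58 + 59) = -3688 - 2*59/1 = -3688 - 2*59 = -3688 - 1*118 = -3688 - 118 = -3806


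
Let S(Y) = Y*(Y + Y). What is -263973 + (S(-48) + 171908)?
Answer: -87457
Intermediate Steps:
S(Y) = 2*Y² (S(Y) = Y*(2*Y) = 2*Y²)
-263973 + (S(-48) + 171908) = -263973 + (2*(-48)² + 171908) = -263973 + (2*2304 + 171908) = -263973 + (4608 + 171908) = -263973 + 176516 = -87457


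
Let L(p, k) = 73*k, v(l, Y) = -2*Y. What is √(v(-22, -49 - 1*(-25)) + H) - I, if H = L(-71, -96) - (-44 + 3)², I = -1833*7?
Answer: 12831 + I*√8641 ≈ 12831.0 + 92.957*I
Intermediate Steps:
I = -12831
H = -8689 (H = 73*(-96) - (-44 + 3)² = -7008 - 1*(-41)² = -7008 - 1*1681 = -7008 - 1681 = -8689)
√(v(-22, -49 - 1*(-25)) + H) - I = √(-2*(-49 - 1*(-25)) - 8689) - 1*(-12831) = √(-2*(-49 + 25) - 8689) + 12831 = √(-2*(-24) - 8689) + 12831 = √(48 - 8689) + 12831 = √(-8641) + 12831 = I*√8641 + 12831 = 12831 + I*√8641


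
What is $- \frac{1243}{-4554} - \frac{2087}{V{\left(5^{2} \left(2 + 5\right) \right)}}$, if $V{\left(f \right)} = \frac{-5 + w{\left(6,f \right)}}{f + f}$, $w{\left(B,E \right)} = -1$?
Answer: $\frac{50401163}{414} \approx 1.2174 \cdot 10^{5}$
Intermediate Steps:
$V{\left(f \right)} = - \frac{3}{f}$ ($V{\left(f \right)} = \frac{-5 - 1}{f + f} = - \frac{6}{2 f} = - 6 \frac{1}{2 f} = - \frac{3}{f}$)
$- \frac{1243}{-4554} - \frac{2087}{V{\left(5^{2} \left(2 + 5\right) \right)}} = - \frac{1243}{-4554} - \frac{2087}{\left(-3\right) \frac{1}{5^{2} \left(2 + 5\right)}} = \left(-1243\right) \left(- \frac{1}{4554}\right) - \frac{2087}{\left(-3\right) \frac{1}{25 \cdot 7}} = \frac{113}{414} - \frac{2087}{\left(-3\right) \frac{1}{175}} = \frac{113}{414} - \frac{2087}{- \frac{3}{175}} = \frac{113}{414} - - \frac{365225}{3} = \frac{113}{414} + \frac{365225}{3} = \frac{50401163}{414}$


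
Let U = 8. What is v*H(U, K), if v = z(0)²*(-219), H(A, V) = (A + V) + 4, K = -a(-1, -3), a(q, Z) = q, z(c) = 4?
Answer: -45552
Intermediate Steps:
K = 1 (K = -1*(-1) = 1)
H(A, V) = 4 + A + V
v = -3504 (v = 4²*(-219) = 16*(-219) = -3504)
v*H(U, K) = -3504*(4 + 8 + 1) = -3504*13 = -45552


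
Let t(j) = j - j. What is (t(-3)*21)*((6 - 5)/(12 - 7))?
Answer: 0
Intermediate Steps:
t(j) = 0
(t(-3)*21)*((6 - 5)/(12 - 7)) = (0*21)*((6 - 5)/(12 - 7)) = 0*(1/5) = 0*(1*(⅕)) = 0*(⅕) = 0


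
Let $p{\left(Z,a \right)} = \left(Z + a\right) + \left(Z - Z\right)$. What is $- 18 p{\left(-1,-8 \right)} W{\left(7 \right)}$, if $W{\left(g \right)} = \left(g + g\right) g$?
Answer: $15876$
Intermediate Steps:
$p{\left(Z,a \right)} = Z + a$ ($p{\left(Z,a \right)} = \left(Z + a\right) + 0 = Z + a$)
$W{\left(g \right)} = 2 g^{2}$ ($W{\left(g \right)} = 2 g g = 2 g^{2}$)
$- 18 p{\left(-1,-8 \right)} W{\left(7 \right)} = - 18 \left(-1 - 8\right) 2 \cdot 7^{2} = \left(-18\right) \left(-9\right) 2 \cdot 49 = 162 \cdot 98 = 15876$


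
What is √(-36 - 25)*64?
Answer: 64*I*√61 ≈ 499.86*I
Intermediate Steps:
√(-36 - 25)*64 = √(-61)*64 = (I*√61)*64 = 64*I*√61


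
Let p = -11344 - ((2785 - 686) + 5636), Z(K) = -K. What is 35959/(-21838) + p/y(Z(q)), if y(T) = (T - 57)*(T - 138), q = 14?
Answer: -402358365/117837848 ≈ -3.4145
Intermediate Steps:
y(T) = (-138 + T)*(-57 + T) (y(T) = (-57 + T)*(-138 + T) = (-138 + T)*(-57 + T))
p = -19079 (p = -11344 - (2099 + 5636) = -11344 - 1*7735 = -11344 - 7735 = -19079)
35959/(-21838) + p/y(Z(q)) = 35959/(-21838) - 19079/(7866 + (-1*14)² - (-195)*14) = 35959*(-1/21838) - 19079/(7866 + (-14)² - 195*(-14)) = -35959/21838 - 19079/(7866 + 196 + 2730) = -35959/21838 - 19079/10792 = -402358365/117837848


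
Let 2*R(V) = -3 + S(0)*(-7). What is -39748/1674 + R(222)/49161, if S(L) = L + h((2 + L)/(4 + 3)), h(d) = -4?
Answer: -651343501/27431838 ≈ -23.744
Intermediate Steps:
S(L) = -4 + L (S(L) = L - 4 = -4 + L)
R(V) = 25/2 (R(V) = (-3 + (-4 + 0)*(-7))/2 = (-3 - 4*(-7))/2 = (-3 + 28)/2 = (½)*25 = 25/2)
-39748/1674 + R(222)/49161 = -39748/1674 + (25/2)/49161 = -39748*1/1674 + (25/2)*(1/49161) = -19874/837 + 25/98322 = -651343501/27431838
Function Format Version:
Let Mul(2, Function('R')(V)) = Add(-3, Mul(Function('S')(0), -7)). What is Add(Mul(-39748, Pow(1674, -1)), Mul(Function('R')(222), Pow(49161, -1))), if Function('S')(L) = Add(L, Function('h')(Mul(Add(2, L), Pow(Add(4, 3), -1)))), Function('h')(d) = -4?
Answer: Rational(-651343501, 27431838) ≈ -23.744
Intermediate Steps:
Function('S')(L) = Add(-4, L) (Function('S')(L) = Add(L, -4) = Add(-4, L))
Function('R')(V) = Rational(25, 2) (Function('R')(V) = Mul(Rational(1, 2), Add(-3, Mul(Add(-4, 0), -7))) = Mul(Rational(1, 2), Add(-3, Mul(-4, -7))) = Mul(Rational(1, 2), Add(-3, 28)) = Mul(Rational(1, 2), 25) = Rational(25, 2))
Add(Mul(-39748, Pow(1674, -1)), Mul(Function('R')(222), Pow(49161, -1))) = Add(Mul(-39748, Pow(1674, -1)), Mul(Rational(25, 2), Pow(49161, -1))) = Add(Mul(-39748, Rational(1, 1674)), Mul(Rational(25, 2), Rational(1, 49161))) = Add(Rational(-19874, 837), Rational(25, 98322)) = Rational(-651343501, 27431838)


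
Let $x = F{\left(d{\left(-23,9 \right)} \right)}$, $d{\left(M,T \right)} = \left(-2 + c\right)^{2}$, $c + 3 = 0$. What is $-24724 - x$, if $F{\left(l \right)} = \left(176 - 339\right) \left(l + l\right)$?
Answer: $-16574$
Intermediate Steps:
$c = -3$ ($c = -3 + 0 = -3$)
$d{\left(M,T \right)} = 25$ ($d{\left(M,T \right)} = \left(-2 - 3\right)^{2} = \left(-5\right)^{2} = 25$)
$F{\left(l \right)} = - 326 l$ ($F{\left(l \right)} = - 163 \cdot 2 l = - 326 l$)
$x = -8150$ ($x = \left(-326\right) 25 = -8150$)
$-24724 - x = -24724 - -8150 = -24724 + 8150 = -16574$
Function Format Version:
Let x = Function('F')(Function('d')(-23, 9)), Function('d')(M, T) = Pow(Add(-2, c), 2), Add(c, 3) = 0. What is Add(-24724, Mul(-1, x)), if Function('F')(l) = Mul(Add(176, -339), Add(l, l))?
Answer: -16574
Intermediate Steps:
c = -3 (c = Add(-3, 0) = -3)
Function('d')(M, T) = 25 (Function('d')(M, T) = Pow(Add(-2, -3), 2) = Pow(-5, 2) = 25)
Function('F')(l) = Mul(-326, l) (Function('F')(l) = Mul(-163, Mul(2, l)) = Mul(-326, l))
x = -8150 (x = Mul(-326, 25) = -8150)
Add(-24724, Mul(-1, x)) = Add(-24724, Mul(-1, -8150)) = Add(-24724, 8150) = -16574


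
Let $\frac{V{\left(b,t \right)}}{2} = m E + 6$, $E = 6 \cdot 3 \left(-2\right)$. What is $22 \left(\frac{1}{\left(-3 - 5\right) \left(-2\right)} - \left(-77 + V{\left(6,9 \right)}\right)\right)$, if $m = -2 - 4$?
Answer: $- \frac{64581}{8} \approx -8072.6$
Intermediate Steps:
$E = -36$ ($E = 18 \left(-2\right) = -36$)
$m = -6$ ($m = -2 - 4 = -6$)
$V{\left(b,t \right)} = 444$ ($V{\left(b,t \right)} = 2 \left(\left(-6\right) \left(-36\right) + 6\right) = 2 \left(216 + 6\right) = 2 \cdot 222 = 444$)
$22 \left(\frac{1}{\left(-3 - 5\right) \left(-2\right)} - \left(-77 + V{\left(6,9 \right)}\right)\right) = 22 \left(\frac{1}{\left(-3 - 5\right) \left(-2\right)} + \left(77 - 444\right)\right) = 22 \left(\frac{1}{\left(-8\right) \left(-2\right)} + \left(77 - 444\right)\right) = 22 \left(\frac{1}{16} - 367\right) = 22 \left(- \frac{5871}{16}\right) = - \frac{64581}{8}$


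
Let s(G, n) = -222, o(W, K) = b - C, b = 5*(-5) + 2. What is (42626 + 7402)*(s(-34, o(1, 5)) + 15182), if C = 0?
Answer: 748418880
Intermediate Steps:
b = -23 (b = -25 + 2 = -23)
o(W, K) = -23 (o(W, K) = -23 - 1*0 = -23 + 0 = -23)
(42626 + 7402)*(s(-34, o(1, 5)) + 15182) = (42626 + 7402)*(-222 + 15182) = 50028*14960 = 748418880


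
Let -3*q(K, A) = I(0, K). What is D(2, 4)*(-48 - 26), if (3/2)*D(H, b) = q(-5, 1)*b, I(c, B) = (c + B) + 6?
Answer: 592/9 ≈ 65.778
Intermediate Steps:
I(c, B) = 6 + B + c (I(c, B) = (B + c) + 6 = 6 + B + c)
q(K, A) = -2 - K/3 (q(K, A) = -(6 + K + 0)/3 = -(6 + K)/3 = -2 - K/3)
D(H, b) = -2*b/9 (D(H, b) = 2*((-2 - ⅓*(-5))*b)/3 = 2*((-2 + 5/3)*b)/3 = 2*(-b/3)/3 = -2*b/9)
D(2, 4)*(-48 - 26) = (-2/9*4)*(-48 - 26) = -8/9*(-74) = 592/9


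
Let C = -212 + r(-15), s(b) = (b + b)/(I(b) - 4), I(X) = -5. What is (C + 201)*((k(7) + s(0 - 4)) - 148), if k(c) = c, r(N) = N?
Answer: 32786/9 ≈ 3642.9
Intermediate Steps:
s(b) = -2*b/9 (s(b) = (b + b)/(-5 - 4) = (2*b)/(-9) = (2*b)*(-1/9) = -2*b/9)
C = -227 (C = -212 - 15 = -227)
(C + 201)*((k(7) + s(0 - 4)) - 148) = (-227 + 201)*((7 - 2*(0 - 4)/9) - 148) = -26*((7 - 2/9*(-4)) - 148) = -26*((7 + 8/9) - 148) = -26*(71/9 - 148) = -26*(-1261/9) = 32786/9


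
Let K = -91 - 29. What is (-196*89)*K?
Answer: 2093280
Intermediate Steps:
K = -120
(-196*89)*K = -196*89*(-120) = -17444*(-120) = 2093280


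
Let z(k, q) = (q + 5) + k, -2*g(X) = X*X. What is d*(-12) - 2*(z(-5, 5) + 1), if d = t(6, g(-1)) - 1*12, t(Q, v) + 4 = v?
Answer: 186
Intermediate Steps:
g(X) = -X²/2 (g(X) = -X*X/2 = -X²/2)
t(Q, v) = -4 + v
z(k, q) = 5 + k + q (z(k, q) = (5 + q) + k = 5 + k + q)
d = -33/2 (d = (-4 - ½*(-1)²) - 1*12 = (-4 - ½*1) - 12 = (-4 - ½) - 12 = -9/2 - 12 = -33/2 ≈ -16.500)
d*(-12) - 2*(z(-5, 5) + 1) = -33/2*(-12) - 2*((5 - 5 + 5) + 1) = 198 - 2*(5 + 1) = 198 - 2*6 = 198 - 12 = 186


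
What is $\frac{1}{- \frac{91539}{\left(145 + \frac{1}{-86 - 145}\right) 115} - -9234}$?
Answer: $\frac{3851810}{35546468031} \approx 0.00010836$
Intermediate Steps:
$\frac{1}{- \frac{91539}{\left(145 + \frac{1}{-86 - 145}\right) 115} - -9234} = \frac{1}{- \frac{91539}{\left(145 + \frac{1}{-231}\right) 115} + 9234} = \frac{1}{- \frac{91539}{\left(145 - \frac{1}{231}\right) 115} + 9234} = \frac{1}{- \frac{91539}{\frac{33494}{231} \cdot 115} + 9234} = \frac{1}{- \frac{91539}{\frac{3851810}{231}} + 9234} = \frac{1}{\left(-91539\right) \frac{231}{3851810} + 9234} = \frac{1}{- \frac{21145509}{3851810} + 9234} = \frac{1}{\frac{35546468031}{3851810}} = \frac{3851810}{35546468031}$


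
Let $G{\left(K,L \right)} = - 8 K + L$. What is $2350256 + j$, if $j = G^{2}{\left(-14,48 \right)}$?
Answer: $2375856$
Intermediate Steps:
$G{\left(K,L \right)} = L - 8 K$
$j = 25600$ ($j = \left(48 - -112\right)^{2} = \left(48 + 112\right)^{2} = 160^{2} = 25600$)
$2350256 + j = 2350256 + 25600 = 2375856$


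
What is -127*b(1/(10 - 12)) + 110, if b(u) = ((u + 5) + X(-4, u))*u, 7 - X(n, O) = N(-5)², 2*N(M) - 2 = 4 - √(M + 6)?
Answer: 3547/8 ≈ 443.38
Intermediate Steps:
N(M) = 3 - √(6 + M)/2 (N(M) = 1 + (4 - √(M + 6))/2 = 1 + (4 - √(6 + M))/2 = 1 + (2 - √(6 + M)/2) = 3 - √(6 + M)/2)
X(n, O) = ¾ (X(n, O) = 7 - (3 - √(6 - 5)/2)² = 7 - (3 - √1/2)² = 7 - (3 - ½*1)² = 7 - (3 - ½)² = 7 - (5/2)² = 7 - 1*25/4 = 7 - 25/4 = ¾)
b(u) = u*(23/4 + u) (b(u) = ((u + 5) + ¾)*u = ((5 + u) + ¾)*u = (23/4 + u)*u = u*(23/4 + u))
-127*b(1/(10 - 12)) + 110 = -127*(23 + 4/(10 - 12))/(4*(10 - 12)) + 110 = -127*(23 + 4/(-2))/(4*(-2)) + 110 = -127*(-1)*(23 + 4*(-½))/(4*2) + 110 = -127*(-1)*(23 - 2)/(4*2) + 110 = -127*(-1)*21/(4*2) + 110 = -127*(-21/8) + 110 = 2667/8 + 110 = 3547/8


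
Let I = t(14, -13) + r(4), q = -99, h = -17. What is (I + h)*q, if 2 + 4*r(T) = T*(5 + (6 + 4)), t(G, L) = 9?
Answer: -1287/2 ≈ -643.50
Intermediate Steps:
r(T) = -½ + 15*T/4 (r(T) = -½ + (T*(5 + (6 + 4)))/4 = -½ + (T*(5 + 10))/4 = -½ + (T*15)/4 = -½ + (15*T)/4 = -½ + 15*T/4)
I = 47/2 (I = 9 + (-½ + (15/4)*4) = 9 + (-½ + 15) = 9 + 29/2 = 47/2 ≈ 23.500)
(I + h)*q = (47/2 - 17)*(-99) = (13/2)*(-99) = -1287/2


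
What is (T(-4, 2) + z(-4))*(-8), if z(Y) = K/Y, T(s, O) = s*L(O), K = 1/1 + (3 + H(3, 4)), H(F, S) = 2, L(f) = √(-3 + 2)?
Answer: 12 + 32*I ≈ 12.0 + 32.0*I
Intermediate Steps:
L(f) = I (L(f) = √(-1) = I)
K = 6 (K = 1/1 + (3 + 2) = 1 + 5 = 6)
T(s, O) = I*s (T(s, O) = s*I = I*s)
z(Y) = 6/Y
(T(-4, 2) + z(-4))*(-8) = (I*(-4) + 6/(-4))*(-8) = (-4*I + 6*(-¼))*(-8) = (-4*I - 3/2)*(-8) = (-3/2 - 4*I)*(-8) = 12 + 32*I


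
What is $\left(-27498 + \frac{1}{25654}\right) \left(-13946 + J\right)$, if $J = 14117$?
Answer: $- \frac{120629161161}{25654} \approx -4.7022 \cdot 10^{6}$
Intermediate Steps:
$\left(-27498 + \frac{1}{25654}\right) \left(-13946 + J\right) = \left(-27498 + \frac{1}{25654}\right) \left(-13946 + 14117\right) = \left(-27498 + \frac{1}{25654}\right) 171 = \left(- \frac{705433691}{25654}\right) 171 = - \frac{120629161161}{25654}$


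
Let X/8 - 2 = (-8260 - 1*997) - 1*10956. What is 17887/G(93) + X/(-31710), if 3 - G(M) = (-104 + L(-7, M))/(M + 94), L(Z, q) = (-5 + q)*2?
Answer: 17690810237/2584365 ≈ 6845.3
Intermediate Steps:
X = -161688 (X = 16 + 8*((-8260 - 1*997) - 1*10956) = 16 + 8*((-8260 - 997) - 10956) = 16 + 8*(-9257 - 10956) = 16 + 8*(-20213) = 16 - 161704 = -161688)
L(Z, q) = -10 + 2*q
G(M) = 3 - (-114 + 2*M)/(94 + M) (G(M) = 3 - (-104 + (-10 + 2*M))/(M + 94) = 3 - (-114 + 2*M)/(94 + M))
17887/G(93) + X/(-31710) = 17887/(((396 + 93)/(94 + 93))) - 161688/(-31710) = 17887/((489/187)) - 161688*(-1/31710) = 17887/(((1/187)*489)) + 26948/5285 = 17887/(489/187) + 26948/5285 = 17887*(187/489) + 26948/5285 = 3344869/489 + 26948/5285 = 17690810237/2584365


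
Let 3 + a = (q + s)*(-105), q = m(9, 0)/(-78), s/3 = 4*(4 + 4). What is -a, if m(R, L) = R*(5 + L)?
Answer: 260583/26 ≈ 10022.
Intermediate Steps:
s = 96 (s = 3*(4*(4 + 4)) = 3*(4*8) = 3*32 = 96)
q = -15/26 (q = (9*(5 + 0))/(-78) = (9*5)*(-1/78) = 45*(-1/78) = -15/26 ≈ -0.57692)
a = -260583/26 (a = -3 + (-15/26 + 96)*(-105) = -3 + (2481/26)*(-105) = -3 - 260505/26 = -260583/26 ≈ -10022.)
-a = -1*(-260583/26) = 260583/26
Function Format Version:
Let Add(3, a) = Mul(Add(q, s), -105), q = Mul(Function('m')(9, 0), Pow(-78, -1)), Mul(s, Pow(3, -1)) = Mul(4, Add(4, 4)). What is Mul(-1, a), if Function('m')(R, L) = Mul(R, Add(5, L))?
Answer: Rational(260583, 26) ≈ 10022.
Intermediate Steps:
s = 96 (s = Mul(3, Mul(4, Add(4, 4))) = Mul(3, Mul(4, 8)) = Mul(3, 32) = 96)
q = Rational(-15, 26) (q = Mul(Mul(9, Add(5, 0)), Pow(-78, -1)) = Mul(Mul(9, 5), Rational(-1, 78)) = Mul(45, Rational(-1, 78)) = Rational(-15, 26) ≈ -0.57692)
a = Rational(-260583, 26) (a = Add(-3, Mul(Add(Rational(-15, 26), 96), -105)) = Add(-3, Mul(Rational(2481, 26), -105)) = Add(-3, Rational(-260505, 26)) = Rational(-260583, 26) ≈ -10022.)
Mul(-1, a) = Mul(-1, Rational(-260583, 26)) = Rational(260583, 26)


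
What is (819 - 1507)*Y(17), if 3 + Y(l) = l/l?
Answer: 1376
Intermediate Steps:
Y(l) = -2 (Y(l) = -3 + l/l = -3 + 1 = -2)
(819 - 1507)*Y(17) = (819 - 1507)*(-2) = -688*(-2) = 1376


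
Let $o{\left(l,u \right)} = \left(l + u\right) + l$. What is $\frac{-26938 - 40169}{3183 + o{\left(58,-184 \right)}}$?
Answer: $- \frac{67107}{3115} \approx -21.543$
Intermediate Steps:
$o{\left(l,u \right)} = u + 2 l$
$\frac{-26938 - 40169}{3183 + o{\left(58,-184 \right)}} = \frac{-26938 - 40169}{3183 + \left(-184 + 2 \cdot 58\right)} = - \frac{67107}{3183 + \left(-184 + 116\right)} = - \frac{67107}{3183 - 68} = - \frac{67107}{3115}$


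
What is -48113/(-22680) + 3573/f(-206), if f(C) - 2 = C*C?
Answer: 353809189/160415640 ≈ 2.2056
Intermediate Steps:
f(C) = 2 + C² (f(C) = 2 + C*C = 2 + C²)
-48113/(-22680) + 3573/f(-206) = -48113/(-22680) + 3573/(2 + (-206)²) = -48113*(-1/22680) + 3573/(2 + 42436) = 48113/22680 + 3573/42438 = 48113/22680 + 3573*(1/42438) = 48113/22680 + 1191/14146 = 353809189/160415640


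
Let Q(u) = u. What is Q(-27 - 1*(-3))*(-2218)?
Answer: 53232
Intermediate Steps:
Q(-27 - 1*(-3))*(-2218) = (-27 - 1*(-3))*(-2218) = (-27 + 3)*(-2218) = -24*(-2218) = 53232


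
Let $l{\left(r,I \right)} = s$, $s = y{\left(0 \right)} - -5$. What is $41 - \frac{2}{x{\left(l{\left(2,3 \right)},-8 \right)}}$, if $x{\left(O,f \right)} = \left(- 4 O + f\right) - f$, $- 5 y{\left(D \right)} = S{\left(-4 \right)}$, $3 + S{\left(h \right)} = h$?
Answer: $\frac{2629}{64} \approx 41.078$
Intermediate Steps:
$S{\left(h \right)} = -3 + h$
$y{\left(D \right)} = \frac{7}{5}$ ($y{\left(D \right)} = - \frac{-3 - 4}{5} = \left(- \frac{1}{5}\right) \left(-7\right) = \frac{7}{5}$)
$s = \frac{32}{5}$ ($s = \frac{7}{5} - -5 = \frac{7}{5} + 5 = \frac{32}{5} \approx 6.4$)
$l{\left(r,I \right)} = \frac{32}{5}$
$x{\left(O,f \right)} = - 4 O$ ($x{\left(O,f \right)} = \left(f - 4 O\right) - f = - 4 O$)
$41 - \frac{2}{x{\left(l{\left(2,3 \right)},-8 \right)}} = 41 - \frac{2}{\left(-4\right) \frac{32}{5}} = 41 - \frac{2}{- \frac{128}{5}} = 41 - - \frac{5}{64} = 41 + \frac{5}{64} = \frac{2629}{64}$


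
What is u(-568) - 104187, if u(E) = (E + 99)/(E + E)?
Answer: -118355963/1136 ≈ -1.0419e+5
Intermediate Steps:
u(E) = (99 + E)/(2*E) (u(E) = (99 + E)/((2*E)) = (99 + E)*(1/(2*E)) = (99 + E)/(2*E))
u(-568) - 104187 = (1/2)*(99 - 568)/(-568) - 104187 = (1/2)*(-1/568)*(-469) - 104187 = 469/1136 - 104187 = -118355963/1136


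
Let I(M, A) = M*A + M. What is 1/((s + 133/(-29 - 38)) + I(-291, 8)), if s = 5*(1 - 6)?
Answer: -67/177281 ≈ -0.00037793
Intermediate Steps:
s = -25 (s = 5*(-5) = -25)
I(M, A) = M + A*M (I(M, A) = A*M + M = M + A*M)
1/((s + 133/(-29 - 38)) + I(-291, 8)) = 1/((-25 + 133/(-29 - 38)) - 291*(1 + 8)) = 1/((-25 + 133/(-67)) - 291*9) = 1/((-25 - 1/67*133) - 2619) = 1/((-25 - 133/67) - 2619) = 1/(-1808/67 - 2619) = 1/(-177281/67) = -67/177281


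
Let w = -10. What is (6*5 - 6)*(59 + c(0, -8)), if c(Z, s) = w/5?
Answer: 1368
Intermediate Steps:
c(Z, s) = -2 (c(Z, s) = -10/5 = -10*⅕ = -2)
(6*5 - 6)*(59 + c(0, -8)) = (6*5 - 6)*(59 - 2) = (30 - 6)*57 = 24*57 = 1368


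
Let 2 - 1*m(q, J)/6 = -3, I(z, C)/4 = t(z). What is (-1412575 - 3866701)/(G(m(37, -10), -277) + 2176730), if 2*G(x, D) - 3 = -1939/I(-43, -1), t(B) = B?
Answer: -1816070944/748797575 ≈ -2.4253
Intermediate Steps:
I(z, C) = 4*z
m(q, J) = 30 (m(q, J) = 12 - 6*(-3) = 12 + 18 = 30)
G(x, D) = 2455/344 (G(x, D) = 3/2 + (-1939/(4*(-43)))/2 = 3/2 + (-1939/(-172))/2 = 3/2 + (-1939*(-1/172))/2 = 3/2 + (1/2)*(1939/172) = 3/2 + 1939/344 = 2455/344)
(-1412575 - 3866701)/(G(m(37, -10), -277) + 2176730) = (-1412575 - 3866701)/(2455/344 + 2176730) = -5279276/748797575/344 = -5279276*344/748797575 = -1816070944/748797575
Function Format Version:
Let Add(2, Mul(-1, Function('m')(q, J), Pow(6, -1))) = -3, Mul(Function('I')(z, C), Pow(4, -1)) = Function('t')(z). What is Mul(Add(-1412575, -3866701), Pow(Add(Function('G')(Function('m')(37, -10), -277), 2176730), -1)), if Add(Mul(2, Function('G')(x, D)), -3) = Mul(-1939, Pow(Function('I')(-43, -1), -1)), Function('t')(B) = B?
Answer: Rational(-1816070944, 748797575) ≈ -2.4253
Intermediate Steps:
Function('I')(z, C) = Mul(4, z)
Function('m')(q, J) = 30 (Function('m')(q, J) = Add(12, Mul(-6, -3)) = Add(12, 18) = 30)
Function('G')(x, D) = Rational(2455, 344) (Function('G')(x, D) = Add(Rational(3, 2), Mul(Rational(1, 2), Mul(-1939, Pow(Mul(4, -43), -1)))) = Add(Rational(3, 2), Mul(Rational(1, 2), Mul(-1939, Pow(-172, -1)))) = Add(Rational(3, 2), Mul(Rational(1, 2), Mul(-1939, Rational(-1, 172)))) = Add(Rational(3, 2), Mul(Rational(1, 2), Rational(1939, 172))) = Add(Rational(3, 2), Rational(1939, 344)) = Rational(2455, 344))
Mul(Add(-1412575, -3866701), Pow(Add(Function('G')(Function('m')(37, -10), -277), 2176730), -1)) = Mul(Add(-1412575, -3866701), Pow(Add(Rational(2455, 344), 2176730), -1)) = Mul(-5279276, Pow(Rational(748797575, 344), -1)) = Mul(-5279276, Rational(344, 748797575)) = Rational(-1816070944, 748797575)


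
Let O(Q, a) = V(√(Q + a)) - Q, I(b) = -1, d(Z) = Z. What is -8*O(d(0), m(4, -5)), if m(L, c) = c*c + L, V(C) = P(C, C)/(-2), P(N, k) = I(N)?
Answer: -4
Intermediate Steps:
P(N, k) = -1
V(C) = ½ (V(C) = -1/(-2) = -1*(-½) = ½)
m(L, c) = L + c² (m(L, c) = c² + L = L + c²)
O(Q, a) = ½ - Q
-8*O(d(0), m(4, -5)) = -8*(½ - 1*0) = -8*(½ + 0) = -8*½ = -4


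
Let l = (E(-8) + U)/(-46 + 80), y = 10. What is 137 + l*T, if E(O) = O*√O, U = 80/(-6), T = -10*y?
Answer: 8987/51 + 800*I*√2/17 ≈ 176.22 + 66.551*I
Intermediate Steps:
T = -100 (T = -10*10 = -100)
U = -40/3 (U = 80*(-⅙) = -40/3 ≈ -13.333)
E(O) = O^(3/2)
l = -20/51 - 8*I*√2/17 (l = ((-8)^(3/2) - 40/3)/(-46 + 80) = (-16*I*√2 - 40/3)/34 = (-40/3 - 16*I*√2)*(1/34) = -20/51 - 8*I*√2/17 ≈ -0.39216 - 0.66551*I)
137 + l*T = 137 + (-20/51 - 8*I*√2/17)*(-100) = 137 + (2000/51 + 800*I*√2/17) = 8987/51 + 800*I*√2/17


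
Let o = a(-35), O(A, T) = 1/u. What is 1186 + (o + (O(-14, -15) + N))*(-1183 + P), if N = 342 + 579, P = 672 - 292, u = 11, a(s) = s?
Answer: -710345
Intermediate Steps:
P = 380
O(A, T) = 1/11
o = -35
N = 921
1186 + (o + (O(-14, -15) + N))*(-1183 + P) = 1186 + (-35 + (1/11 + 921))*(-1183 + 380) = 1186 + (-35 + 10132/11)*(-803) = 1186 + (9747/11)*(-803) = 1186 - 711531 = -710345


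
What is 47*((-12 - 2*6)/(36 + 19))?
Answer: -1128/55 ≈ -20.509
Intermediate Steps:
47*((-12 - 2*6)/(36 + 19)) = 47*((-12 - 12)/55) = 47*(-24*1/55) = 47*(-24/55) = -1128/55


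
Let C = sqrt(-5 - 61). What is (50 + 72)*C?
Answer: 122*I*sqrt(66) ≈ 991.13*I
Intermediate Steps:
C = I*sqrt(66) (C = sqrt(-66) = I*sqrt(66) ≈ 8.124*I)
(50 + 72)*C = (50 + 72)*(I*sqrt(66)) = 122*(I*sqrt(66)) = 122*I*sqrt(66)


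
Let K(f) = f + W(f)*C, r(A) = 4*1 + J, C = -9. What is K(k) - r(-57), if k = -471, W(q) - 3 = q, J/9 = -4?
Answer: 3773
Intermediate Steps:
J = -36 (J = 9*(-4) = -36)
W(q) = 3 + q
r(A) = -32 (r(A) = 4*1 - 36 = 4 - 36 = -32)
K(f) = -27 - 8*f (K(f) = f + (3 + f)*(-9) = f + (-27 - 9*f) = -27 - 8*f)
K(k) - r(-57) = (-27 - 8*(-471)) - 1*(-32) = (-27 + 3768) + 32 = 3741 + 32 = 3773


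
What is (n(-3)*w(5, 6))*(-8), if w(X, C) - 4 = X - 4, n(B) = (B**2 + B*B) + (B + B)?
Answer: -480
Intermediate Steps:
n(B) = 2*B + 2*B**2 (n(B) = (B**2 + B**2) + 2*B = 2*B**2 + 2*B = 2*B + 2*B**2)
w(X, C) = X (w(X, C) = 4 + (X - 4) = 4 + (-4 + X) = X)
(n(-3)*w(5, 6))*(-8) = ((2*(-3)*(1 - 3))*5)*(-8) = ((2*(-3)*(-2))*5)*(-8) = (12*5)*(-8) = 60*(-8) = -480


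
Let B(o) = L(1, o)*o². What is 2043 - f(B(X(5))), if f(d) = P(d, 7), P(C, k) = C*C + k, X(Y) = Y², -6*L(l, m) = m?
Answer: -244067329/36 ≈ -6.7796e+6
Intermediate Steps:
L(l, m) = -m/6
B(o) = -o³/6 (B(o) = (-o/6)*o² = -o³/6)
P(C, k) = k + C² (P(C, k) = C² + k = k + C²)
f(d) = 7 + d²
2043 - f(B(X(5))) = 2043 - (7 + (-(5²)³/6)²) = 2043 - (7 + (-⅙*25³)²) = 2043 - (7 + (-⅙*15625)²) = 2043 - (7 + (-15625/6)²) = 2043 - (7 + 244140625/36) = 2043 - 1*244140877/36 = 2043 - 244140877/36 = -244067329/36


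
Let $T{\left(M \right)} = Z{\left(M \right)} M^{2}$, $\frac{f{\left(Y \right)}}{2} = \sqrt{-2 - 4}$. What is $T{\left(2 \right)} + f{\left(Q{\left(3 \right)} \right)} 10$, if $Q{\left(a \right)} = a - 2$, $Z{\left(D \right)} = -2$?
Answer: $-8 + 20 i \sqrt{6} \approx -8.0 + 48.99 i$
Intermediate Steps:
$Q{\left(a \right)} = -2 + a$
$f{\left(Y \right)} = 2 i \sqrt{6}$ ($f{\left(Y \right)} = 2 \sqrt{-2 - 4} = 2 \sqrt{-6} = 2 i \sqrt{6}$)
$T{\left(M \right)} = - 2 M^{2}$
$T{\left(2 \right)} + f{\left(Q{\left(3 \right)} \right)} 10 = - 2 \cdot 2^{2} + 2 i \sqrt{6} \cdot 10 = \left(-2\right) 4 + 20 i \sqrt{6} = -8 + 20 i \sqrt{6}$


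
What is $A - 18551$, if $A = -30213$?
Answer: $-48764$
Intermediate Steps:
$A - 18551 = -30213 - 18551 = -48764$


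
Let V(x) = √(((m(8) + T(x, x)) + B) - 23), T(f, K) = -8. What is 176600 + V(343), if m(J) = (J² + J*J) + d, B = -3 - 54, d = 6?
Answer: 176600 + √46 ≈ 1.7661e+5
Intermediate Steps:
B = -57
m(J) = 6 + 2*J² (m(J) = (J² + J*J) + 6 = (J² + J²) + 6 = 2*J² + 6 = 6 + 2*J²)
V(x) = √46 (V(x) = √((((6 + 2*8²) - 8) - 57) - 23) = √((((6 + 2*64) - 8) - 57) - 23) = √((((6 + 128) - 8) - 57) - 23) = √(((134 - 8) - 57) - 23) = √((126 - 57) - 23) = √(69 - 23) = √46)
176600 + V(343) = 176600 + √46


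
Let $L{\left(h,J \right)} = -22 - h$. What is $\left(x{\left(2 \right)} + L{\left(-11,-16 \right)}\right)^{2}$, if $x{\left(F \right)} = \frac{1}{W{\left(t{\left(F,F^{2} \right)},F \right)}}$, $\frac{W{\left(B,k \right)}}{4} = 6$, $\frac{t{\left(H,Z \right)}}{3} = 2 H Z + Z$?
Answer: $\frac{69169}{576} \approx 120.09$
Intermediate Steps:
$t{\left(H,Z \right)} = 3 Z + 6 H Z$ ($t{\left(H,Z \right)} = 3 \left(2 H Z + Z\right) = 3 \left(Z + 2 H Z\right) = 3 Z + 6 H Z$)
$W{\left(B,k \right)} = 24$ ($W{\left(B,k \right)} = 4 \cdot 6 = 24$)
$x{\left(F \right)} = \frac{1}{24}$
$\left(x{\left(2 \right)} + L{\left(-11,-16 \right)}\right)^{2} = \left(\frac{1}{24} - 11\right)^{2} = \left(- \frac{263}{24}\right)^{2} = \frac{69169}{576}$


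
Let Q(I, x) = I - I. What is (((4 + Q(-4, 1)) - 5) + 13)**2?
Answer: 144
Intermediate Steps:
Q(I, x) = 0
(((4 + Q(-4, 1)) - 5) + 13)**2 = (((4 + 0) - 5) + 13)**2 = ((4 - 5) + 13)**2 = (-1 + 13)**2 = 12**2 = 144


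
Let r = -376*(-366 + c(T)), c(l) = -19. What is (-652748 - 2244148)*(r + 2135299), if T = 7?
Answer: -6605093796864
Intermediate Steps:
r = 144760 (r = -376*(-366 - 19) = -376*(-385) = 144760)
(-652748 - 2244148)*(r + 2135299) = (-652748 - 2244148)*(144760 + 2135299) = -2896896*2280059 = -6605093796864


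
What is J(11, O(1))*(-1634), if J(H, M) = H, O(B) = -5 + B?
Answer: -17974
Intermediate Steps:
J(11, O(1))*(-1634) = 11*(-1634) = -17974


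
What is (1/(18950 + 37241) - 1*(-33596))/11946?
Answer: 629264279/223752562 ≈ 2.8123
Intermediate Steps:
(1/(18950 + 37241) - 1*(-33596))/11946 = (1/56191 + 33596)*(1/11946) = (1887792837/56191)*(1/11946) = 629264279/223752562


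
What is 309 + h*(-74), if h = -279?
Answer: 20955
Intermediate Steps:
309 + h*(-74) = 309 - 279*(-74) = 309 + 20646 = 20955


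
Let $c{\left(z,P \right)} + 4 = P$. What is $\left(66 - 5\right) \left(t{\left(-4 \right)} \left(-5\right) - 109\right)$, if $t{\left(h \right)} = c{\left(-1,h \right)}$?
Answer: $-4209$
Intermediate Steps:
$c{\left(z,P \right)} = -4 + P$
$t{\left(h \right)} = -4 + h$
$\left(66 - 5\right) \left(t{\left(-4 \right)} \left(-5\right) - 109\right) = \left(66 - 5\right) \left(\left(-4 - 4\right) \left(-5\right) - 109\right) = \left(66 - 5\right) \left(\left(-8\right) \left(-5\right) - 109\right) = 61 \left(40 - 109\right) = 61 \left(-69\right) = -4209$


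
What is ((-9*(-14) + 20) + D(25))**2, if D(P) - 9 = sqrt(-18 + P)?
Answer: (155 + sqrt(7))**2 ≈ 24852.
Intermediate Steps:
D(P) = 9 + sqrt(-18 + P)
((-9*(-14) + 20) + D(25))**2 = ((-9*(-14) + 20) + (9 + sqrt(-18 + 25)))**2 = ((126 + 20) + (9 + sqrt(7)))**2 = (146 + (9 + sqrt(7)))**2 = (155 + sqrt(7))**2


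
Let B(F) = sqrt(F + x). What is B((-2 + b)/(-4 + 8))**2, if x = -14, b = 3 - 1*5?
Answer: -15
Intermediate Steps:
b = -2 (b = 3 - 5 = -2)
B(F) = sqrt(-14 + F) (B(F) = sqrt(F - 14) = sqrt(-14 + F))
B((-2 + b)/(-4 + 8))**2 = (sqrt(-14 + (-2 - 2)/(-4 + 8)))**2 = (sqrt(-14 - 4/4))**2 = (sqrt(-14 - 4*1/4))**2 = (sqrt(-14 - 1))**2 = (sqrt(-15))**2 = (I*sqrt(15))**2 = -15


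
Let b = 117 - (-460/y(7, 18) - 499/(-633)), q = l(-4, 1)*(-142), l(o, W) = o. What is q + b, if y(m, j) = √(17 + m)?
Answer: 433106/633 + 115*√6/3 ≈ 778.11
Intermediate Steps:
q = 568 (q = -4*(-142) = 568)
b = 73562/633 + 115*√6/3 (b = 117 - (-460/√(17 + 7) - 499/(-633)) = 117 - (-460*√6/12 - 499*(-1/633)) = 117 - (-460*√6/12 + 499/633) = 117 - (-115*√6/3 + 499/633) = 117 - (499/633 - 115*√6/3) = 117 + (-499/633 + 115*√6/3) = 73562/633 + 115*√6/3 ≈ 210.11)
q + b = 568 + (73562/633 + 115*√6/3) = 433106/633 + 115*√6/3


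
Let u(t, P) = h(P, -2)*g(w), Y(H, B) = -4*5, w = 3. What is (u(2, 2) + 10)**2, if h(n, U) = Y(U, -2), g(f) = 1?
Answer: 100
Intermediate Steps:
Y(H, B) = -20
h(n, U) = -20
u(t, P) = -20 (u(t, P) = -20*1 = -20)
(u(2, 2) + 10)**2 = (-20 + 10)**2 = (-10)**2 = 100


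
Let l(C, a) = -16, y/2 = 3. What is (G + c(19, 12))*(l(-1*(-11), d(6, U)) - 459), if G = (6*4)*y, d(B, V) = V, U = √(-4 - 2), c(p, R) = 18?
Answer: -76950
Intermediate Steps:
y = 6 (y = 2*3 = 6)
U = I*√6 (U = √(-6) = I*√6 ≈ 2.4495*I)
G = 144 (G = (6*4)*6 = 24*6 = 144)
(G + c(19, 12))*(l(-1*(-11), d(6, U)) - 459) = (144 + 18)*(-16 - 459) = 162*(-475) = -76950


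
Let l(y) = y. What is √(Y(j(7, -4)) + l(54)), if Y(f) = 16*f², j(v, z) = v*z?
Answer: √12598 ≈ 112.24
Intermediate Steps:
√(Y(j(7, -4)) + l(54)) = √(16*(7*(-4))² + 54) = √(16*(-28)² + 54) = √(16*784 + 54) = √(12544 + 54) = √12598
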